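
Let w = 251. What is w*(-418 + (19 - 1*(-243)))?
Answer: -39156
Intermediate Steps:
w*(-418 + (19 - 1*(-243))) = 251*(-418 + (19 - 1*(-243))) = 251*(-418 + (19 + 243)) = 251*(-418 + 262) = 251*(-156) = -39156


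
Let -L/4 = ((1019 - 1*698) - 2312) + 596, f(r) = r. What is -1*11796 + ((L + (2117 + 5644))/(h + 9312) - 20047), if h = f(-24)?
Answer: -98581481/3096 ≈ -31842.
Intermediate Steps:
h = -24
L = 5580 (L = -4*(((1019 - 1*698) - 2312) + 596) = -4*(((1019 - 698) - 2312) + 596) = -4*((321 - 2312) + 596) = -4*(-1991 + 596) = -4*(-1395) = 5580)
-1*11796 + ((L + (2117 + 5644))/(h + 9312) - 20047) = -1*11796 + ((5580 + (2117 + 5644))/(-24 + 9312) - 20047) = -11796 + ((5580 + 7761)/9288 - 20047) = -11796 + (13341*(1/9288) - 20047) = -11796 + (4447/3096 - 20047) = -11796 - 62061065/3096 = -98581481/3096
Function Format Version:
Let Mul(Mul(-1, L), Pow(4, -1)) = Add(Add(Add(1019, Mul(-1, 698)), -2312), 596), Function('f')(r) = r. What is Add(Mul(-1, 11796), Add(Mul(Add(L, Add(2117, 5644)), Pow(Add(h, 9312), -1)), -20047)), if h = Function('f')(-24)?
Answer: Rational(-98581481, 3096) ≈ -31842.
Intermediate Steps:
h = -24
L = 5580 (L = Mul(-4, Add(Add(Add(1019, Mul(-1, 698)), -2312), 596)) = Mul(-4, Add(Add(Add(1019, -698), -2312), 596)) = Mul(-4, Add(Add(321, -2312), 596)) = Mul(-4, Add(-1991, 596)) = Mul(-4, -1395) = 5580)
Add(Mul(-1, 11796), Add(Mul(Add(L, Add(2117, 5644)), Pow(Add(h, 9312), -1)), -20047)) = Add(Mul(-1, 11796), Add(Mul(Add(5580, Add(2117, 5644)), Pow(Add(-24, 9312), -1)), -20047)) = Add(-11796, Add(Mul(Add(5580, 7761), Pow(9288, -1)), -20047)) = Add(-11796, Add(Mul(13341, Rational(1, 9288)), -20047)) = Add(-11796, Add(Rational(4447, 3096), -20047)) = Add(-11796, Rational(-62061065, 3096)) = Rational(-98581481, 3096)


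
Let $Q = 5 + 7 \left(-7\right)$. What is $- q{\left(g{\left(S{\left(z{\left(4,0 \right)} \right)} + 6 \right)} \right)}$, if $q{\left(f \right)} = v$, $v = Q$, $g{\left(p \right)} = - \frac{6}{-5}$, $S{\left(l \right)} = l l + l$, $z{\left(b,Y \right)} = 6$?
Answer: $44$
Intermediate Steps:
$S{\left(l \right)} = l + l^{2}$ ($S{\left(l \right)} = l^{2} + l = l + l^{2}$)
$g{\left(p \right)} = \frac{6}{5}$ ($g{\left(p \right)} = \left(-6\right) \left(- \frac{1}{5}\right) = \frac{6}{5}$)
$Q = -44$ ($Q = 5 - 49 = -44$)
$v = -44$
$q{\left(f \right)} = -44$
$- q{\left(g{\left(S{\left(z{\left(4,0 \right)} \right)} + 6 \right)} \right)} = \left(-1\right) \left(-44\right) = 44$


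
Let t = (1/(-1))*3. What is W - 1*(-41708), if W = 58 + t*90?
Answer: 41496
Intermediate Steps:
t = -3 (t = (1*(-1))*3 = -1*3 = -3)
W = -212 (W = 58 - 3*90 = 58 - 270 = -212)
W - 1*(-41708) = -212 - 1*(-41708) = -212 + 41708 = 41496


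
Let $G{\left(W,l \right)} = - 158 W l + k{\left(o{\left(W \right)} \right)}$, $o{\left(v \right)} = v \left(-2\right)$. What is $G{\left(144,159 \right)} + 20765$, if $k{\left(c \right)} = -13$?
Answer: $-3596816$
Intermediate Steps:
$o{\left(v \right)} = - 2 v$
$G{\left(W,l \right)} = -13 - 158 W l$ ($G{\left(W,l \right)} = - 158 W l - 13 = -13 - 158 W l$)
$G{\left(144,159 \right)} + 20765 = \left(-13 - 22752 \cdot 159\right) + 20765 = \left(-13 - 3617568\right) + 20765 = -3617581 + 20765 = -3596816$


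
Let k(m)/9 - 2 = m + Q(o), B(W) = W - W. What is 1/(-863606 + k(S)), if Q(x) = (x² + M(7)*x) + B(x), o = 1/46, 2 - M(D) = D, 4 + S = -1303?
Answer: -2116/1852244777 ≈ -1.1424e-6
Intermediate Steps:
S = -1307 (S = -4 - 1303 = -1307)
M(D) = 2 - D
B(W) = 0
o = 1/46 ≈ 0.021739
Q(x) = x² - 5*x (Q(x) = (x² + (2 - 1*7)*x) + 0 = (x² + (2 - 7)*x) + 0 = (x² - 5*x) + 0 = x² - 5*x)
k(m) = 36027/2116 + 9*m (k(m) = 18 + 9*(m + (-5 + 1/46)/46) = 18 + 9*(m + (1/46)*(-229/46)) = 18 + 9*(m - 229/2116) = 18 + 9*(-229/2116 + m) = 18 + (-2061/2116 + 9*m) = 36027/2116 + 9*m)
1/(-863606 + k(S)) = 1/(-863606 + (36027/2116 + 9*(-1307))) = 1/(-863606 + (36027/2116 - 11763)) = 1/(-863606 - 24854481/2116) = 1/(-1852244777/2116) = -2116/1852244777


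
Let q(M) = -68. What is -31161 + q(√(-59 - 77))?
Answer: -31229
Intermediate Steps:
-31161 + q(√(-59 - 77)) = -31161 - 68 = -31229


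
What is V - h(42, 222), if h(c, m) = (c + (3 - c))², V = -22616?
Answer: -22625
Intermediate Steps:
h(c, m) = 9 (h(c, m) = 3² = 9)
V - h(42, 222) = -22616 - 1*9 = -22616 - 9 = -22625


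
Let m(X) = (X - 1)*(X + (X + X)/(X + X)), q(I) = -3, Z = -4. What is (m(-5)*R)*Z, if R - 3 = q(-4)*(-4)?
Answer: -1440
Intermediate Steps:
m(X) = (1 + X)*(-1 + X) (m(X) = (-1 + X)*(X + (2*X)/((2*X))) = (-1 + X)*(X + (2*X)*(1/(2*X))) = (-1 + X)*(X + 1) = (-1 + X)*(1 + X) = (1 + X)*(-1 + X))
R = 15 (R = 3 - 3*(-4) = 3 + 12 = 15)
(m(-5)*R)*Z = ((-1 + (-5)²)*15)*(-4) = ((-1 + 25)*15)*(-4) = (24*15)*(-4) = 360*(-4) = -1440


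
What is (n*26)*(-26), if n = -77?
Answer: 52052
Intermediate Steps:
(n*26)*(-26) = -77*26*(-26) = -2002*(-26) = 52052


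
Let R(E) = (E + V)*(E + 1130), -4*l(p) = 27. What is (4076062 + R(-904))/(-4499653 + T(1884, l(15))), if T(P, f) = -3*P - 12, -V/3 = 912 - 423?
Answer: -3540216/4505317 ≈ -0.78579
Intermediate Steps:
V = -1467 (V = -3*(912 - 423) = -3*489 = -1467)
l(p) = -27/4 (l(p) = -1/4*27 = -27/4)
T(P, f) = -12 - 3*P
R(E) = (-1467 + E)*(1130 + E) (R(E) = (E - 1467)*(E + 1130) = (-1467 + E)*(1130 + E))
(4076062 + R(-904))/(-4499653 + T(1884, l(15))) = (4076062 + (-1657710 + (-904)**2 - 337*(-904)))/(-4499653 + (-12 - 3*1884)) = (4076062 + (-1657710 + 817216 + 304648))/(-4499653 + (-12 - 5652)) = (4076062 - 535846)/(-4499653 - 5664) = 3540216/(-4505317) = 3540216*(-1/4505317) = -3540216/4505317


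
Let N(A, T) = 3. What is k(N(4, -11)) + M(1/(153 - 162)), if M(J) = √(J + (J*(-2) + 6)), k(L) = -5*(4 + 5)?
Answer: -45 + √55/3 ≈ -42.528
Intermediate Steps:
k(L) = -45 (k(L) = -5*9 = -45)
M(J) = √(6 - J) (M(J) = √(J + (-2*J + 6)) = √(J + (6 - 2*J)) = √(6 - J))
k(N(4, -11)) + M(1/(153 - 162)) = -45 + √(6 - 1/(153 - 162)) = -45 + √(6 - 1/(-9)) = -45 + √(6 - 1*(-⅑)) = -45 + √(6 + ⅑) = -45 + √(55/9) = -45 + √55/3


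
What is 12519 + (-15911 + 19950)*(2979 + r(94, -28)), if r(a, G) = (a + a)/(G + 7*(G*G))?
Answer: 2348743619/195 ≈ 1.2045e+7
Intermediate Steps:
r(a, G) = 2*a/(G + 7*G²) (r(a, G) = (2*a)/(G + 7*G²) = 2*a/(G + 7*G²))
12519 + (-15911 + 19950)*(2979 + r(94, -28)) = 12519 + (-15911 + 19950)*(2979 + 2*94/(-28*(1 + 7*(-28)))) = 12519 + 4039*(2979 + 2*94*(-1/28)/(1 - 196)) = 12519 + 4039*(2979 + 2*94*(-1/28)/(-195)) = 12519 + 4039*(2979 + 2*94*(-1/28)*(-1/195)) = 12519 + 4039*(2979 + 47/1365) = 12519 + 4039*(4066382/1365) = 12519 + 2346302414/195 = 2348743619/195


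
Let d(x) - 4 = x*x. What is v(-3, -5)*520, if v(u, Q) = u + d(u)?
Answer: 5200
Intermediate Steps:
d(x) = 4 + x² (d(x) = 4 + x*x = 4 + x²)
v(u, Q) = 4 + u + u² (v(u, Q) = u + (4 + u²) = 4 + u + u²)
v(-3, -5)*520 = (4 - 3 + (-3)²)*520 = (4 - 3 + 9)*520 = 10*520 = 5200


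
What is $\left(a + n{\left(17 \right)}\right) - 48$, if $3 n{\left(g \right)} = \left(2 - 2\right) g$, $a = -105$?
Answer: $-153$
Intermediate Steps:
$n{\left(g \right)} = 0$ ($n{\left(g \right)} = \frac{\left(2 - 2\right) g}{3} = \frac{0 g}{3} = \frac{1}{3} \cdot 0 = 0$)
$\left(a + n{\left(17 \right)}\right) - 48 = \left(-105 + 0\right) - 48 = -105 - 48 = -153$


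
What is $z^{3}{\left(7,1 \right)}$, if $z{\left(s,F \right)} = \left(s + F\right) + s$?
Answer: $3375$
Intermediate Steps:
$z{\left(s,F \right)} = F + 2 s$ ($z{\left(s,F \right)} = \left(F + s\right) + s = F + 2 s$)
$z^{3}{\left(7,1 \right)} = \left(1 + 2 \cdot 7\right)^{3} = \left(1 + 14\right)^{3} = 15^{3} = 3375$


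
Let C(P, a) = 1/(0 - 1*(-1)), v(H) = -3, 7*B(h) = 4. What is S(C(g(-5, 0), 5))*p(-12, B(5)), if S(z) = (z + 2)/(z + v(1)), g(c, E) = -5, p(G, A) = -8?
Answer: 12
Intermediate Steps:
B(h) = 4/7 (B(h) = (⅐)*4 = 4/7)
C(P, a) = 1 (C(P, a) = 1/(0 + 1) = 1/1 = 1)
S(z) = (2 + z)/(-3 + z) (S(z) = (z + 2)/(z - 3) = (2 + z)/(-3 + z))
S(C(g(-5, 0), 5))*p(-12, B(5)) = ((2 + 1)/(-3 + 1))*(-8) = (3/(-2))*(-8) = -½*3*(-8) = -3/2*(-8) = 12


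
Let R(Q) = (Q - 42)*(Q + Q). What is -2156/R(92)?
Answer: -539/2300 ≈ -0.23435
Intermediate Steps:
R(Q) = 2*Q*(-42 + Q) (R(Q) = (-42 + Q)*(2*Q) = 2*Q*(-42 + Q))
-2156/R(92) = -2156*1/(184*(-42 + 92)) = -2156/(2*92*50) = -2156/9200 = -2156*1/9200 = -539/2300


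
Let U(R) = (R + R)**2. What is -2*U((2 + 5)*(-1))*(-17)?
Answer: 6664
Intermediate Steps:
U(R) = 4*R**2 (U(R) = (2*R)**2 = 4*R**2)
-2*U((2 + 5)*(-1))*(-17) = -8*((2 + 5)*(-1))**2*(-17) = -8*(7*(-1))**2*(-17) = -8*(-7)**2*(-17) = -8*49*(-17) = -2*196*(-17) = -392*(-17) = 6664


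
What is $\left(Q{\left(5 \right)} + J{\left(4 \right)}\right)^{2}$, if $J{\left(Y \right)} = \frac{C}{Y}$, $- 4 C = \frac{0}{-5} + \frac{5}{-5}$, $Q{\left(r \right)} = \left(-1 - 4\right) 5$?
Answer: $\frac{159201}{256} \approx 621.88$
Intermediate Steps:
$Q{\left(r \right)} = -25$ ($Q{\left(r \right)} = \left(-5\right) 5 = -25$)
$C = \frac{1}{4}$ ($C = - \frac{\frac{0}{-5} + \frac{5}{-5}}{4} = - \frac{0 \left(- \frac{1}{5}\right) + 5 \left(- \frac{1}{5}\right)}{4} = - \frac{0 - 1}{4} = \left(- \frac{1}{4}\right) \left(-1\right) = \frac{1}{4} \approx 0.25$)
$J{\left(Y \right)} = \frac{1}{4 Y}$
$\left(Q{\left(5 \right)} + J{\left(4 \right)}\right)^{2} = \left(-25 + \frac{1}{4 \cdot 4}\right)^{2} = \left(-25 + \frac{1}{4} \cdot \frac{1}{4}\right)^{2} = \left(-25 + \frac{1}{16}\right)^{2} = \left(- \frac{399}{16}\right)^{2} = \frac{159201}{256}$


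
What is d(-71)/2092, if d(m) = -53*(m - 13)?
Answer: 1113/523 ≈ 2.1281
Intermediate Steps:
d(m) = 689 - 53*m (d(m) = -53*(-13 + m) = 689 - 53*m)
d(-71)/2092 = (689 - 53*(-71))/2092 = (689 + 3763)*(1/2092) = 4452*(1/2092) = 1113/523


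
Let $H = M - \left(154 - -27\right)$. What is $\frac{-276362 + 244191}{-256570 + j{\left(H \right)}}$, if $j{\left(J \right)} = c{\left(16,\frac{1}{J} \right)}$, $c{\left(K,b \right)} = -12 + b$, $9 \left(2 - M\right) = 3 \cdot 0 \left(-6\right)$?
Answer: $\frac{5758609}{45928179} \approx 0.12538$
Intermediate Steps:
$M = 2$ ($M = 2 - \frac{3 \cdot 0 \left(-6\right)}{9} = 2 - \frac{0 \left(-6\right)}{9} = 2 - 0 = 2 + 0 = 2$)
$H = -179$ ($H = 2 - \left(154 - -27\right) = 2 - \left(154 + 27\right) = 2 - 181 = -179$)
$j{\left(J \right)} = -12 + \frac{1}{J}$
$\frac{-276362 + 244191}{-256570 + j{\left(H \right)}} = \frac{-276362 + 244191}{-256570 - \left(12 - \frac{1}{-179}\right)} = - \frac{32171}{-256570 - \frac{2149}{179}} = - \frac{32171}{- \frac{45928179}{179}} = \left(-32171\right) \left(- \frac{179}{45928179}\right) = \frac{5758609}{45928179}$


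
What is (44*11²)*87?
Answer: 463188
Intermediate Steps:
(44*11²)*87 = (44*121)*87 = 5324*87 = 463188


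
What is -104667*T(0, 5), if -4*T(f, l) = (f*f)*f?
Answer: 0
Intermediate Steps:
T(f, l) = -f³/4 (T(f, l) = -f*f*f/4 = -f²*f/4 = -f³/4)
-104667*T(0, 5) = -(-104667)*0³/4 = -(-104667)*0/4 = -104667*0 = 0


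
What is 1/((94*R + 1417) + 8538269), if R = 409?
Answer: 1/8578132 ≈ 1.1658e-7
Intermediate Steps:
1/((94*R + 1417) + 8538269) = 1/((94*409 + 1417) + 8538269) = 1/((38446 + 1417) + 8538269) = 1/(39863 + 8538269) = 1/8578132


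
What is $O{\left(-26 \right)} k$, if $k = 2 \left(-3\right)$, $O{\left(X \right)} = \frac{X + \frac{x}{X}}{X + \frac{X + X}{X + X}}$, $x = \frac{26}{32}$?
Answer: $- \frac{2499}{400} \approx -6.2475$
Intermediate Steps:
$x = \frac{13}{16}$ ($x = 26 \cdot \frac{1}{32} = \frac{13}{16} \approx 0.8125$)
$O{\left(X \right)} = \frac{X + \frac{13}{16 X}}{1 + X}$ ($O{\left(X \right)} = \frac{X + \frac{13}{16 X}}{X + \frac{X + X}{X + X}} = \frac{X + \frac{13}{16 X}}{X + \frac{2 X}{2 X}} = \frac{X + \frac{13}{16 X}}{X + 2 X \frac{1}{2 X}} = \frac{X + \frac{13}{16 X}}{X + 1} = \frac{X + \frac{13}{16 X}}{1 + X}$)
$k = -6$
$O{\left(-26 \right)} k = \frac{\frac{13}{16} + \left(-26\right)^{2}}{\left(-26\right) \left(1 - 26\right)} \left(-6\right) = - \frac{\frac{13}{16} + 676}{26 \left(-25\right)} \left(-6\right) = \left(- \frac{1}{26}\right) \left(- \frac{1}{25}\right) \frac{10829}{16} \left(-6\right) = \frac{833}{800} \left(-6\right) = - \frac{2499}{400}$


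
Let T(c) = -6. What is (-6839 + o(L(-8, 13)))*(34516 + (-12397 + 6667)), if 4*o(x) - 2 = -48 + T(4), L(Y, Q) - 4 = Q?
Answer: -197241672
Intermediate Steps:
L(Y, Q) = 4 + Q
o(x) = -13 (o(x) = ½ + (-48 - 6)/4 = ½ + (¼)*(-54) = ½ - 27/2 = -13)
(-6839 + o(L(-8, 13)))*(34516 + (-12397 + 6667)) = (-6839 - 13)*(34516 + (-12397 + 6667)) = -6852*(34516 - 5730) = -6852*28786 = -197241672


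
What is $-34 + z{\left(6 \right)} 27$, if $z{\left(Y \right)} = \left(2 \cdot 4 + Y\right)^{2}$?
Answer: $5258$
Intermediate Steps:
$z{\left(Y \right)} = \left(8 + Y\right)^{2}$
$-34 + z{\left(6 \right)} 27 = -34 + \left(8 + 6\right)^{2} \cdot 27 = -34 + 14^{2} \cdot 27 = -34 + 196 \cdot 27 = -34 + 5292 = 5258$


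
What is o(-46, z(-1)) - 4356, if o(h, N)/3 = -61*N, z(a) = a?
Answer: -4173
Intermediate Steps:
o(h, N) = -183*N (o(h, N) = 3*(-61*N) = -183*N)
o(-46, z(-1)) - 4356 = -183*(-1) - 4356 = 183 - 4356 = -4173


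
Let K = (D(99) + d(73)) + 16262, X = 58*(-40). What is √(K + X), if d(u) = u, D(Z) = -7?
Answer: 2*√3502 ≈ 118.36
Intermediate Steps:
X = -2320
K = 16328 (K = (-7 + 73) + 16262 = 66 + 16262 = 16328)
√(K + X) = √(16328 - 2320) = √14008 = 2*√3502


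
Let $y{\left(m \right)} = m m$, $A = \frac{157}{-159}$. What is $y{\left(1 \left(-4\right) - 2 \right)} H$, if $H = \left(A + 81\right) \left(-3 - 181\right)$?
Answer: $- \frac{28090176}{53} \approx -5.3 \cdot 10^{5}$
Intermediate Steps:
$A = - \frac{157}{159}$ ($A = 157 \left(- \frac{1}{159}\right) = - \frac{157}{159} \approx -0.98742$)
$H = - \frac{2340848}{159}$ ($H = \left(- \frac{157}{159} + 81\right) \left(-3 - 181\right) = \frac{12722}{159} \left(-184\right) = - \frac{2340848}{159} \approx -14722.0$)
$y{\left(m \right)} = m^{2}$
$y{\left(1 \left(-4\right) - 2 \right)} H = \left(1 \left(-4\right) - 2\right)^{2} \left(- \frac{2340848}{159}\right) = \left(-4 - 2\right)^{2} \left(- \frac{2340848}{159}\right) = \left(-6\right)^{2} \left(- \frac{2340848}{159}\right) = 36 \left(- \frac{2340848}{159}\right) = - \frac{28090176}{53}$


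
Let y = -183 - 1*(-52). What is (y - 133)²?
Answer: 69696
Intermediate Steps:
y = -131 (y = -183 + 52 = -131)
(y - 133)² = (-131 - 133)² = (-264)² = 69696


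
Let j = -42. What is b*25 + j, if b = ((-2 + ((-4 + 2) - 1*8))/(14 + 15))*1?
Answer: -1518/29 ≈ -52.345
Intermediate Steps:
b = -12/29 (b = ((-2 + (-2 - 8))/29)*1 = ((-2 - 10)*(1/29))*1 = -12*1/29*1 = -12/29*1 = -12/29 ≈ -0.41379)
b*25 + j = -12/29*25 - 42 = -300/29 - 42 = -1518/29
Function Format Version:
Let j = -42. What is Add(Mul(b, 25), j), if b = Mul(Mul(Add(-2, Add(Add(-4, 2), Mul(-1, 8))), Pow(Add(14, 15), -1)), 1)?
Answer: Rational(-1518, 29) ≈ -52.345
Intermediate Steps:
b = Rational(-12, 29) (b = Mul(Mul(Add(-2, Add(-2, -8)), Pow(29, -1)), 1) = Mul(Mul(Add(-2, -10), Rational(1, 29)), 1) = Mul(Mul(-12, Rational(1, 29)), 1) = Mul(Rational(-12, 29), 1) = Rational(-12, 29) ≈ -0.41379)
Add(Mul(b, 25), j) = Add(Mul(Rational(-12, 29), 25), -42) = Add(Rational(-300, 29), -42) = Rational(-1518, 29)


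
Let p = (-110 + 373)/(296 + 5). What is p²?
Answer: 69169/90601 ≈ 0.76345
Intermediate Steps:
p = 263/301 ≈ 0.87375
p² = (263/301)² = 69169/90601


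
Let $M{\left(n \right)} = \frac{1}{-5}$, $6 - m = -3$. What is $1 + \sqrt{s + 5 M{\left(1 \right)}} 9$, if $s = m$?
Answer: $1 + 18 \sqrt{2} \approx 26.456$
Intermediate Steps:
$m = 9$ ($m = 6 - -3 = 6 + 3 = 9$)
$M{\left(n \right)} = - \frac{1}{5}$
$s = 9$
$1 + \sqrt{s + 5 M{\left(1 \right)}} 9 = 1 + \sqrt{9 + 5 \left(- \frac{1}{5}\right)} 9 = 1 + \sqrt{9 - 1} \cdot 9 = 1 + \sqrt{8} \cdot 9 = 1 + 2 \sqrt{2} \cdot 9 = 1 + 18 \sqrt{2}$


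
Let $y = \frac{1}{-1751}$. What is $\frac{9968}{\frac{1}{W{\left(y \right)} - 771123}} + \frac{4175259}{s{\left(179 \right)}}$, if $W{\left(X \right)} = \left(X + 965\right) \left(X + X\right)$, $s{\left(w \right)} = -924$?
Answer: $- \frac{659876839641302827}{85848028} \approx -7.6866 \cdot 10^{9}$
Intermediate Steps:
$y = - \frac{1}{1751} \approx -0.0005711$
$W{\left(X \right)} = 2 X \left(965 + X\right)$ ($W{\left(X \right)} = \left(965 + X\right) 2 X = 2 X \left(965 + X\right)$)
$\frac{9968}{\frac{1}{W{\left(y \right)} - 771123}} + \frac{4175259}{s{\left(179 \right)}} = \frac{9968}{\frac{1}{2 \left(- \frac{1}{1751}\right) \left(965 - \frac{1}{1751}\right) - 771123}} + \frac{4175259}{-924} = \frac{9968}{\frac{1}{2 \left(- \frac{1}{1751}\right) \frac{1689714}{1751} - 771123}} + 4175259 \left(- \frac{1}{924}\right) = \frac{9968}{\frac{1}{- \frac{3379428}{3066001} - 771123}} - \frac{126523}{28} = \frac{9968}{\frac{1}{- \frac{2364267268551}{3066001}}} - \frac{126523}{28} = \frac{9968}{- \frac{3066001}{2364267268551}} - \frac{126523}{28} = 9968 \left(- \frac{2364267268551}{3066001}\right) - \frac{126523}{28} = - \frac{23567016132916368}{3066001} - \frac{126523}{28} = - \frac{659876839641302827}{85848028}$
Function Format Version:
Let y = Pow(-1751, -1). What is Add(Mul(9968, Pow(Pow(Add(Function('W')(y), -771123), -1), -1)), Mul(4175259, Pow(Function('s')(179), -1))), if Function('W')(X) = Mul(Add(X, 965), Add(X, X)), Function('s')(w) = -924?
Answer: Rational(-659876839641302827, 85848028) ≈ -7.6866e+9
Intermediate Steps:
y = Rational(-1, 1751) ≈ -0.00057110
Function('W')(X) = Mul(2, X, Add(965, X)) (Function('W')(X) = Mul(Add(965, X), Mul(2, X)) = Mul(2, X, Add(965, X)))
Add(Mul(9968, Pow(Pow(Add(Function('W')(y), -771123), -1), -1)), Mul(4175259, Pow(Function('s')(179), -1))) = Add(Mul(9968, Pow(Pow(Add(Mul(2, Rational(-1, 1751), Add(965, Rational(-1, 1751))), -771123), -1), -1)), Mul(4175259, Pow(-924, -1))) = Add(Mul(9968, Pow(Pow(Add(Mul(2, Rational(-1, 1751), Rational(1689714, 1751)), -771123), -1), -1)), Mul(4175259, Rational(-1, 924))) = Add(Mul(9968, Pow(Pow(Add(Rational(-3379428, 3066001), -771123), -1), -1)), Rational(-126523, 28)) = Add(Mul(9968, Pow(Pow(Rational(-2364267268551, 3066001), -1), -1)), Rational(-126523, 28)) = Add(Mul(9968, Pow(Rational(-3066001, 2364267268551), -1)), Rational(-126523, 28)) = Add(Mul(9968, Rational(-2364267268551, 3066001)), Rational(-126523, 28)) = Add(Rational(-23567016132916368, 3066001), Rational(-126523, 28)) = Rational(-659876839641302827, 85848028)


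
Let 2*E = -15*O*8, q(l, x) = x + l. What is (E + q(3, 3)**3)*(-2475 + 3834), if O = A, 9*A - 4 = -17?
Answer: 411324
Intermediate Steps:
A = -13/9 (A = 4/9 + (1/9)*(-17) = 4/9 - 17/9 = -13/9 ≈ -1.4444)
q(l, x) = l + x
O = -13/9 ≈ -1.4444
E = 260/3 (E = (-15*(-13/9)*8)/2 = ((65/3)*8)/2 = (1/2)*(520/3) = 260/3 ≈ 86.667)
(E + q(3, 3)**3)*(-2475 + 3834) = (260/3 + (3 + 3)**3)*(-2475 + 3834) = (260/3 + 6**3)*1359 = (260/3 + 216)*1359 = (908/3)*1359 = 411324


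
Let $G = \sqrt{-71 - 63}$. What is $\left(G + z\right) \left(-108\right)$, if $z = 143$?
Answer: $-15444 - 108 i \sqrt{134} \approx -15444.0 - 1250.2 i$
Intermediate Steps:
$G = i \sqrt{134}$ ($G = \sqrt{-134} = i \sqrt{134} \approx 11.576 i$)
$\left(G + z\right) \left(-108\right) = \left(i \sqrt{134} + 143\right) \left(-108\right) = \left(143 + i \sqrt{134}\right) \left(-108\right) = -15444 - 108 i \sqrt{134}$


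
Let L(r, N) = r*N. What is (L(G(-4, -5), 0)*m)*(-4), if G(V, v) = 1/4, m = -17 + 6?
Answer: 0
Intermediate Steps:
m = -11
G(V, v) = 1/4
L(r, N) = N*r
(L(G(-4, -5), 0)*m)*(-4) = ((0*(1/4))*(-11))*(-4) = (0*(-11))*(-4) = 0*(-4) = 0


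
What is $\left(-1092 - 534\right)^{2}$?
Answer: $2643876$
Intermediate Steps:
$\left(-1092 - 534\right)^{2} = \left(-1626\right)^{2} = 2643876$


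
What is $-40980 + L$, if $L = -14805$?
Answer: $-55785$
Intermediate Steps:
$-40980 + L = -40980 - 14805 = -55785$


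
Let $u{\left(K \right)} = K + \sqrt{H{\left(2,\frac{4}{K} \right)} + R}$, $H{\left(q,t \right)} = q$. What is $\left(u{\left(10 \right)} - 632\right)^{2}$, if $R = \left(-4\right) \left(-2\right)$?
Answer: $\left(622 - \sqrt{10}\right)^{2} \approx 3.8296 \cdot 10^{5}$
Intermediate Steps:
$R = 8$
$u{\left(K \right)} = K + \sqrt{10}$ ($u{\left(K \right)} = K + \sqrt{2 + 8} = K + \sqrt{10}$)
$\left(u{\left(10 \right)} - 632\right)^{2} = \left(\left(10 + \sqrt{10}\right) - 632\right)^{2} = \left(-622 + \sqrt{10}\right)^{2}$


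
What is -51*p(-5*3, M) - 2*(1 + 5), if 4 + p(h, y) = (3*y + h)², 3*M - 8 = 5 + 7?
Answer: -1083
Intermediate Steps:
M = 20/3 (M = 8/3 + (5 + 7)/3 = 8/3 + (⅓)*12 = 8/3 + 4 = 20/3 ≈ 6.6667)
p(h, y) = -4 + (h + 3*y)² (p(h, y) = -4 + (3*y + h)² = -4 + (h + 3*y)²)
-51*p(-5*3, M) - 2*(1 + 5) = -51*(-4 + (-5*3 + 3*(20/3))²) - 2*(1 + 5) = -51*(-4 + (-15 + 20)²) - 2*6 = -51*(-4 + 5²) - 12 = -51*(-4 + 25) - 12 = -51*21 - 12 = -1071 - 12 = -1083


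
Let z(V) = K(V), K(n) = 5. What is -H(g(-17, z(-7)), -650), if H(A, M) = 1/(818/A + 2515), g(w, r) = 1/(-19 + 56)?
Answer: -1/32781 ≈ -3.0505e-5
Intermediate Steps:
z(V) = 5
g(w, r) = 1/37
H(A, M) = 1/(2515 + 818/A)
-H(g(-17, z(-7)), -650) = -1/(37*(818 + 2515*(1/37))) = -1/(37*(818 + 2515/37)) = -1/(37*32781/37) = -37/(37*32781) = -1*1/32781 = -1/32781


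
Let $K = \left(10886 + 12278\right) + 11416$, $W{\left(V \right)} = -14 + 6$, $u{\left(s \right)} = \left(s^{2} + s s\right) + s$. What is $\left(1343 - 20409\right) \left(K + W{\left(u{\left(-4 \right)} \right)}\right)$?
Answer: $-659149752$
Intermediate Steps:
$u{\left(s \right)} = s + 2 s^{2}$ ($u{\left(s \right)} = \left(s^{2} + s^{2}\right) + s = 2 s^{2} + s = s + 2 s^{2}$)
$W{\left(V \right)} = -8$
$K = 34580$ ($K = 23164 + 11416 = 34580$)
$\left(1343 - 20409\right) \left(K + W{\left(u{\left(-4 \right)} \right)}\right) = \left(1343 - 20409\right) \left(34580 - 8\right) = \left(-19066\right) 34572 = -659149752$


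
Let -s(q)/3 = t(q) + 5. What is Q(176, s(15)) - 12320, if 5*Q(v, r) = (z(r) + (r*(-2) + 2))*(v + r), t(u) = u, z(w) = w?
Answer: -54408/5 ≈ -10882.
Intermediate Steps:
s(q) = -15 - 3*q (s(q) = -3*(q + 5) = -3*(5 + q) = -15 - 3*q)
Q(v, r) = (2 - r)*(r + v)/5 (Q(v, r) = ((r + (r*(-2) + 2))*(v + r))/5 = ((r + (-2*r + 2))*(r + v))/5 = ((r + (2 - 2*r))*(r + v))/5 = ((2 - r)*(r + v))/5 = (2 - r)*(r + v)/5)
Q(176, s(15)) - 12320 = (-(-15 - 3*15)²/5 + 2*(-15 - 3*15)/5 + (⅖)*176 - ⅕*(-15 - 3*15)*176) - 12320 = (-(-15 - 45)²/5 + 2*(-15 - 45)/5 + 352/5 - ⅕*(-15 - 45)*176) - 12320 = (-⅕*(-60)² + (⅖)*(-60) + 352/5 - ⅕*(-60)*176) - 12320 = (-⅕*3600 - 24 + 352/5 + 2112) - 12320 = (-720 - 24 + 352/5 + 2112) - 12320 = 7192/5 - 12320 = -54408/5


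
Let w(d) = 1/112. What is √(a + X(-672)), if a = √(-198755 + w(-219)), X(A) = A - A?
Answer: 7^(¾)*22260559^(¼)*√I/14 ≈ 14.93 + 14.93*I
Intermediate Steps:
w(d) = 1/112
X(A) = 0
a = I*√155823913/28 (a = √(-198755 + 1/112) = √(-22260559/112) = I*√155823913/28 ≈ 445.82*I)
√(a + X(-672)) = √(I*√155823913/28 + 0) = √(I*√155823913/28) = 7^(¾)*22260559^(¼)*√I/14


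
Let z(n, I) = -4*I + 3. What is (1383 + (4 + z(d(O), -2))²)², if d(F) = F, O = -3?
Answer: 2585664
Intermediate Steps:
z(n, I) = 3 - 4*I
(1383 + (4 + z(d(O), -2))²)² = (1383 + (4 + (3 - 4*(-2)))²)² = (1383 + (4 + (3 + 8))²)² = (1383 + (4 + 11)²)² = (1383 + 15²)² = (1383 + 225)² = 1608² = 2585664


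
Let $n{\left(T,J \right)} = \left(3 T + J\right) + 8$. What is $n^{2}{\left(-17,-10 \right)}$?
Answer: $2809$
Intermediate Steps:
$n{\left(T,J \right)} = 8 + J + 3 T$ ($n{\left(T,J \right)} = \left(J + 3 T\right) + 8 = 8 + J + 3 T$)
$n^{2}{\left(-17,-10 \right)} = \left(8 - 10 + 3 \left(-17\right)\right)^{2} = \left(8 - 10 - 51\right)^{2} = \left(-53\right)^{2} = 2809$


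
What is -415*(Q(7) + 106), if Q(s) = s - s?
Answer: -43990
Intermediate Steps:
Q(s) = 0
-415*(Q(7) + 106) = -415*(0 + 106) = -415*106 = -43990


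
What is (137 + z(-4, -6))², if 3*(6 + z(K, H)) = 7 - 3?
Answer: 157609/9 ≈ 17512.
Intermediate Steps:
z(K, H) = -14/3 (z(K, H) = -6 + (7 - 3)/3 = -6 + (⅓)*4 = -6 + 4/3 = -14/3)
(137 + z(-4, -6))² = (137 - 14/3)² = (397/3)² = 157609/9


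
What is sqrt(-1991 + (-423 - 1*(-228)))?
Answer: I*sqrt(2186) ≈ 46.755*I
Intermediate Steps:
sqrt(-1991 + (-423 - 1*(-228))) = sqrt(-1991 + (-423 + 228)) = sqrt(-1991 - 195) = sqrt(-2186) = I*sqrt(2186)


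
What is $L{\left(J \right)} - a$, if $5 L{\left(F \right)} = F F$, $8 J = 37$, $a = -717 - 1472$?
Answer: $\frac{701849}{320} \approx 2193.3$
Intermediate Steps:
$a = -2189$ ($a = -717 - 1472 = -2189$)
$J = \frac{37}{8}$ ($J = \frac{1}{8} \cdot 37 = \frac{37}{8} \approx 4.625$)
$L{\left(F \right)} = \frac{F^{2}}{5}$ ($L{\left(F \right)} = \frac{F F}{5} = \frac{F^{2}}{5}$)
$L{\left(J \right)} - a = \frac{\left(\frac{37}{8}\right)^{2}}{5} - -2189 = \frac{1}{5} \cdot \frac{1369}{64} + 2189 = \frac{1369}{320} + 2189 = \frac{701849}{320}$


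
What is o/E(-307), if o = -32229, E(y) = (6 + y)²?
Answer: -32229/90601 ≈ -0.35572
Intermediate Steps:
o/E(-307) = -32229/(6 - 307)² = -32229/((-301)²) = -32229/90601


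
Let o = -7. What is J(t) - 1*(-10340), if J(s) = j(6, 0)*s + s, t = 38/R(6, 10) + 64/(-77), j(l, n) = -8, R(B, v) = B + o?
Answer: 116730/11 ≈ 10612.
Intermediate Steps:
R(B, v) = -7 + B (R(B, v) = B - 7 = -7 + B)
t = -2990/77 (t = 38/(-7 + 6) + 64/(-77) = 38/(-1) + 64*(-1/77) = 38*(-1) - 64/77 = -38 - 64/77 = -2990/77 ≈ -38.831)
J(s) = -7*s (J(s) = -8*s + s = -7*s)
J(t) - 1*(-10340) = -7*(-2990/77) - 1*(-10340) = 2990/11 + 10340 = 116730/11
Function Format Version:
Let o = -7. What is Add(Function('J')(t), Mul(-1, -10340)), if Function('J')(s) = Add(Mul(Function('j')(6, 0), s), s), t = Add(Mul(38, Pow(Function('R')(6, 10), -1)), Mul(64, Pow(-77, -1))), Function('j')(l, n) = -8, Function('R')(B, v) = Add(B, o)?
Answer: Rational(116730, 11) ≈ 10612.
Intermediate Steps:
Function('R')(B, v) = Add(-7, B) (Function('R')(B, v) = Add(B, -7) = Add(-7, B))
t = Rational(-2990, 77) (t = Add(Mul(38, Pow(Add(-7, 6), -1)), Mul(64, Pow(-77, -1))) = Add(Mul(38, Pow(-1, -1)), Mul(64, Rational(-1, 77))) = Add(Mul(38, -1), Rational(-64, 77)) = Add(-38, Rational(-64, 77)) = Rational(-2990, 77) ≈ -38.831)
Function('J')(s) = Mul(-7, s) (Function('J')(s) = Add(Mul(-8, s), s) = Mul(-7, s))
Add(Function('J')(t), Mul(-1, -10340)) = Add(Mul(-7, Rational(-2990, 77)), Mul(-1, -10340)) = Add(Rational(2990, 11), 10340) = Rational(116730, 11)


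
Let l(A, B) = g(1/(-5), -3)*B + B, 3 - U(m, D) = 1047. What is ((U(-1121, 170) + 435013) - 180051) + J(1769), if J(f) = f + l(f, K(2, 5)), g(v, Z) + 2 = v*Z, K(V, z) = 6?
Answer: 1278423/5 ≈ 2.5568e+5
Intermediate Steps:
U(m, D) = -1044 (U(m, D) = 3 - 1*1047 = 3 - 1047 = -1044)
g(v, Z) = -2 + Z*v (g(v, Z) = -2 + v*Z = -2 + Z*v)
l(A, B) = -2*B/5 (l(A, B) = (-2 - 3/(-5))*B + B = (-2 - 3*(-⅕))*B + B = (-2 + ⅗)*B + B = -7*B/5 + B = -2*B/5)
J(f) = -12/5 + f (J(f) = f - ⅖*6 = f - 12/5 = -12/5 + f)
((U(-1121, 170) + 435013) - 180051) + J(1769) = ((-1044 + 435013) - 180051) + (-12/5 + 1769) = (433969 - 180051) + 8833/5 = 253918 + 8833/5 = 1278423/5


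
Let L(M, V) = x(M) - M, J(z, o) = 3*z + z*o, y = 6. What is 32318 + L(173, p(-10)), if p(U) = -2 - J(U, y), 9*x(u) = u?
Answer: 289478/9 ≈ 32164.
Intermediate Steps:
x(u) = u/9
J(z, o) = 3*z + o*z
p(U) = -2 - 9*U (p(U) = -2 - U*(3 + 6) = -2 - U*9 = -2 - 9*U)
L(M, V) = -8*M/9 (L(M, V) = M/9 - M = -8*M/9)
32318 + L(173, p(-10)) = 32318 - 8/9*173 = 32318 - 1384/9 = 289478/9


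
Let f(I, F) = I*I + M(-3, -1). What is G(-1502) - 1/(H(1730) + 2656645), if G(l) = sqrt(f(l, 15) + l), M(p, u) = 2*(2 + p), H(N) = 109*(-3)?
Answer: -1/2656318 + 30*sqrt(2505) ≈ 1501.5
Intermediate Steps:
H(N) = -327
M(p, u) = 4 + 2*p
f(I, F) = -2 + I**2 (f(I, F) = I*I + (4 + 2*(-3)) = I**2 + (4 - 6) = I**2 - 2 = -2 + I**2)
G(l) = sqrt(-2 + l + l**2) (G(l) = sqrt((-2 + l**2) + l) = sqrt(-2 + l + l**2))
G(-1502) - 1/(H(1730) + 2656645) = sqrt(-2 - 1502 + (-1502)**2) - 1/(-327 + 2656645) = sqrt(-2 - 1502 + 2256004) - 1/2656318 = sqrt(2254500) - 1*1/2656318 = 30*sqrt(2505) - 1/2656318 = -1/2656318 + 30*sqrt(2505)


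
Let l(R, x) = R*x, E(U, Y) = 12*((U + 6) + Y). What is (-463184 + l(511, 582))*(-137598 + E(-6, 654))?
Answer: 21510214500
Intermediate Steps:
E(U, Y) = 72 + 12*U + 12*Y (E(U, Y) = 12*((6 + U) + Y) = 12*(6 + U + Y) = 72 + 12*U + 12*Y)
(-463184 + l(511, 582))*(-137598 + E(-6, 654)) = (-463184 + 511*582)*(-137598 + (72 + 12*(-6) + 12*654)) = (-463184 + 297402)*(-137598 + (72 - 72 + 7848)) = -165782*(-137598 + 7848) = -165782*(-129750) = 21510214500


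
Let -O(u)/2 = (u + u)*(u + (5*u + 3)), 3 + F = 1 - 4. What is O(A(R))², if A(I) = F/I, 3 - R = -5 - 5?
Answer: 5184/28561 ≈ 0.18151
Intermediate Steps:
F = -6 (F = -3 + (1 - 4) = -3 - 3 = -6)
R = 13 (R = 3 - (-5 - 5) = 3 - 1*(-10) = 3 + 10 = 13)
A(I) = -6/I
O(u) = -4*u*(3 + 6*u) (O(u) = -2*(u + u)*(u + (5*u + 3)) = -2*2*u*(u + (3 + 5*u)) = -2*2*u*(3 + 6*u) = -4*u*(3 + 6*u))
O(A(R))² = (-12*(-6/13)*(1 + 2*(-6/13)))² = (-12*(-6/13)*(1 - 12/13))² = (-12*(-6/13)*1/13)² = (72/169)² = 5184/28561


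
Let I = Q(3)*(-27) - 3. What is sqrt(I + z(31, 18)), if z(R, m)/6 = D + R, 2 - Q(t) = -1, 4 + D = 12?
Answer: 5*sqrt(6) ≈ 12.247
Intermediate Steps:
D = 8 (D = -4 + 12 = 8)
Q(t) = 3 (Q(t) = 2 - 1*(-1) = 2 + 1 = 3)
z(R, m) = 48 + 6*R (z(R, m) = 6*(8 + R) = 48 + 6*R)
I = -84 (I = 3*(-27) - 3 = -81 - 3 = -84)
sqrt(I + z(31, 18)) = sqrt(-84 + (48 + 6*31)) = sqrt(-84 + (48 + 186)) = sqrt(-84 + 234) = sqrt(150) = 5*sqrt(6)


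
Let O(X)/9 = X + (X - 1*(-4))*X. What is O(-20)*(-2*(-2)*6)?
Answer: 64800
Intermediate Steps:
O(X) = 9*X + 9*X*(4 + X) (O(X) = 9*(X + (X - 1*(-4))*X) = 9*(X + (X + 4)*X) = 9*(X + (4 + X)*X) = 9*(X + X*(4 + X)) = 9*X + 9*X*(4 + X))
O(-20)*(-2*(-2)*6) = (9*(-20)*(5 - 20))*(-2*(-2)*6) = (9*(-20)*(-15))*(4*6) = 2700*24 = 64800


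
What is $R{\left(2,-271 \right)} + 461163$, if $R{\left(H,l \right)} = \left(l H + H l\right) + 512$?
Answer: $460591$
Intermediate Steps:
$R{\left(H,l \right)} = 512 + 2 H l$ ($R{\left(H,l \right)} = \left(H l + H l\right) + 512 = 2 H l + 512 = 512 + 2 H l$)
$R{\left(2,-271 \right)} + 461163 = \left(512 + 2 \cdot 2 \left(-271\right)\right) + 461163 = \left(512 - 1084\right) + 461163 = -572 + 461163 = 460591$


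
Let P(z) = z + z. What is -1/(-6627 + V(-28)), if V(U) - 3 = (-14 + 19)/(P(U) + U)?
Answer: 84/556421 ≈ 0.00015096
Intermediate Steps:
P(z) = 2*z
V(U) = 3 + 5/(3*U) (V(U) = 3 + (-14 + 19)/(2*U + U) = 3 + 5/((3*U)) = 3 + 5*(1/(3*U)) = 3 + 5/(3*U))
-1/(-6627 + V(-28)) = -1/(-6627 + (3 + (5/3)/(-28))) = -1/(-6627 + (3 + (5/3)*(-1/28))) = -1/(-6627 + (3 - 5/84)) = -1/(-6627 + 247/84) = -1/(-556421/84) = -1*(-84/556421) = 84/556421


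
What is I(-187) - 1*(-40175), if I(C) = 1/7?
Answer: 281226/7 ≈ 40175.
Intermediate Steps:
I(C) = ⅐
I(-187) - 1*(-40175) = ⅐ - 1*(-40175) = ⅐ + 40175 = 281226/7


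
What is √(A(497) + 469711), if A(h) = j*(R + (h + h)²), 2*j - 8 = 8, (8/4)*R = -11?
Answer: √8373955 ≈ 2893.8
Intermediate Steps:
R = -11/2 (R = (½)*(-11) = -11/2 ≈ -5.5000)
j = 8 (j = 4 + (½)*8 = 4 + 4 = 8)
A(h) = -44 + 32*h² (A(h) = 8*(-11/2 + (h + h)²) = 8*(-11/2 + (2*h)²) = 8*(-11/2 + 4*h²) = -44 + 32*h²)
√(A(497) + 469711) = √((-44 + 32*497²) + 469711) = √((-44 + 32*247009) + 469711) = √((-44 + 7904288) + 469711) = √(7904244 + 469711) = √8373955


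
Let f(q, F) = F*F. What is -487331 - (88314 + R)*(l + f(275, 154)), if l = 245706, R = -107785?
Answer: 5245428431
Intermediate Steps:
f(q, F) = F²
-487331 - (88314 + R)*(l + f(275, 154)) = -487331 - (88314 - 107785)*(245706 + 154²) = -487331 - (-19471)*(245706 + 23716) = -487331 - (-19471)*269422 = -487331 - 1*(-5245915762) = -487331 + 5245915762 = 5245428431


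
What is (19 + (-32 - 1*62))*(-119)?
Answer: 8925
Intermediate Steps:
(19 + (-32 - 1*62))*(-119) = (19 + (-32 - 62))*(-119) = (19 - 94)*(-119) = -75*(-119) = 8925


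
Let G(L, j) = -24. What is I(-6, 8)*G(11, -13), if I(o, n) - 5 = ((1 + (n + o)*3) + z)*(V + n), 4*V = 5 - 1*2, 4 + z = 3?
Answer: -1380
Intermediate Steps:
z = -1 (z = -4 + 3 = -1)
V = ¾ (V = (5 - 1*2)/4 = (5 - 2)/4 = (¼)*3 = ¾ ≈ 0.75000)
I(o, n) = 5 + (¾ + n)*(3*n + 3*o) (I(o, n) = 5 + ((1 + (n + o)*3) - 1)*(¾ + n) = 5 + ((1 + (3*n + 3*o)) - 1)*(¾ + n) = 5 + ((1 + 3*n + 3*o) - 1)*(¾ + n) = 5 + (3*n + 3*o)*(¾ + n) = 5 + (¾ + n)*(3*n + 3*o))
I(-6, 8)*G(11, -13) = (5 + 3*8² + (9/4)*8 + (9/4)*(-6) + 3*8*(-6))*(-24) = (5 + 3*64 + 18 - 27/2 - 144)*(-24) = (5 + 192 + 18 - 27/2 - 144)*(-24) = (115/2)*(-24) = -1380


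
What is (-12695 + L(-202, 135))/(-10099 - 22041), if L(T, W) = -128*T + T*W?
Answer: 14109/32140 ≈ 0.43899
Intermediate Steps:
(-12695 + L(-202, 135))/(-10099 - 22041) = (-12695 - 202*(-128 + 135))/(-10099 - 22041) = (-12695 - 202*7)/(-32140) = (-12695 - 1414)*(-1/32140) = -14109*(-1/32140) = 14109/32140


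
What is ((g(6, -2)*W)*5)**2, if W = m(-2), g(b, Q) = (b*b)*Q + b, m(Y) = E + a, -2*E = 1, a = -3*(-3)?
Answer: 7868025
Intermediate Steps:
a = 9
E = -1/2 (E = -1/2*1 = -1/2 ≈ -0.50000)
m(Y) = 17/2 (m(Y) = -1/2 + 9 = 17/2)
g(b, Q) = b + Q*b**2 (g(b, Q) = b**2*Q + b = Q*b**2 + b = b + Q*b**2)
W = 17/2 ≈ 8.5000
((g(6, -2)*W)*5)**2 = (((6*(1 - 2*6))*(17/2))*5)**2 = (((6*(1 - 12))*(17/2))*5)**2 = (((6*(-11))*(17/2))*5)**2 = (-66*17/2*5)**2 = (-561*5)**2 = (-2805)**2 = 7868025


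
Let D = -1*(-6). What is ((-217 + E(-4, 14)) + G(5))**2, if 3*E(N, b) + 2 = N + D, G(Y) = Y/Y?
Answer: 46656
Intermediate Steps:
G(Y) = 1
D = 6
E(N, b) = 4/3 + N/3 (E(N, b) = -2/3 + (N + 6)/3 = -2/3 + (6 + N)/3 = -2/3 + (2 + N/3) = 4/3 + N/3)
((-217 + E(-4, 14)) + G(5))**2 = ((-217 + (4/3 + (1/3)*(-4))) + 1)**2 = ((-217 + (4/3 - 4/3)) + 1)**2 = ((-217 + 0) + 1)**2 = (-217 + 1)**2 = (-216)**2 = 46656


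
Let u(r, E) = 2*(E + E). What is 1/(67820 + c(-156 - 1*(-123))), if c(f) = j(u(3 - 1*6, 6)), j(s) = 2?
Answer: 1/67822 ≈ 1.4744e-5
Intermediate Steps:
u(r, E) = 4*E (u(r, E) = 2*(2*E) = 4*E)
c(f) = 2
1/(67820 + c(-156 - 1*(-123))) = 1/(67820 + 2) = 1/67822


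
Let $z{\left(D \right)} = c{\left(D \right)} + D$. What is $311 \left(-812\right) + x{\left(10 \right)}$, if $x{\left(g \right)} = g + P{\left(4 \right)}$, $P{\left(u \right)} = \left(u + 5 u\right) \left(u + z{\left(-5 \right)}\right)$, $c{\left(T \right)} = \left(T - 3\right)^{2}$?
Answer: $-251010$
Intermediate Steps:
$c{\left(T \right)} = \left(-3 + T\right)^{2}$
$z{\left(D \right)} = D + \left(-3 + D\right)^{2}$ ($z{\left(D \right)} = \left(-3 + D\right)^{2} + D = D + \left(-3 + D\right)^{2}$)
$P{\left(u \right)} = 6 u \left(59 + u\right)$ ($P{\left(u \right)} = \left(u + 5 u\right) \left(u - \left(5 - \left(-3 - 5\right)^{2}\right)\right) = 6 u \left(u - \left(5 - \left(-8\right)^{2}\right)\right) = 6 u \left(u + \left(-5 + 64\right)\right) = 6 u \left(u + 59\right) = 6 u \left(59 + u\right)$)
$x{\left(g \right)} = 1512 + g$ ($x{\left(g \right)} = g + 6 \cdot 4 \left(59 + 4\right) = g + 6 \cdot 4 \cdot 63 = g + 1512 = 1512 + g$)
$311 \left(-812\right) + x{\left(10 \right)} = 311 \left(-812\right) + \left(1512 + 10\right) = -252532 + 1522 = -251010$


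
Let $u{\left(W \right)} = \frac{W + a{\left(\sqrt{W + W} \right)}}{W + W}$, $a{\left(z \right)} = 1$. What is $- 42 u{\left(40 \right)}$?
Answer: $- \frac{861}{40} \approx -21.525$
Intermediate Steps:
$u{\left(W \right)} = \frac{1 + W}{2 W}$ ($u{\left(W \right)} = \frac{W + 1}{W + W} = \frac{1 + W}{2 W}$)
$- 42 u{\left(40 \right)} = - 42 \frac{1 + 40}{2 \cdot 40} = - 42 \cdot \frac{1}{2} \cdot \frac{1}{40} \cdot 41 = \left(-42\right) \frac{41}{80} = - \frac{861}{40}$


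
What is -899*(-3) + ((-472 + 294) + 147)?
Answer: 2666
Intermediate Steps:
-899*(-3) + ((-472 + 294) + 147) = 2697 + (-178 + 147) = 2697 - 31 = 2666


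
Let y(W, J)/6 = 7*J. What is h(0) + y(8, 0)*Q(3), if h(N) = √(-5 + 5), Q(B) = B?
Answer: 0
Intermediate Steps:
h(N) = 0 (h(N) = √0 = 0)
y(W, J) = 42*J (y(W, J) = 6*(7*J) = 42*J)
h(0) + y(8, 0)*Q(3) = 0 + (42*0)*3 = 0 + 0*3 = 0 + 0 = 0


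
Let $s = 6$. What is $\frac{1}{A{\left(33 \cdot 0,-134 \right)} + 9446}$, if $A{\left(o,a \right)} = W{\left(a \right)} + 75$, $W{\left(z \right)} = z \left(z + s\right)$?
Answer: $\frac{1}{26673} \approx 3.7491 \cdot 10^{-5}$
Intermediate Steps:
$W{\left(z \right)} = z \left(6 + z\right)$ ($W{\left(z \right)} = z \left(z + 6\right) = z \left(6 + z\right)$)
$A{\left(o,a \right)} = 75 + a \left(6 + a\right)$ ($A{\left(o,a \right)} = a \left(6 + a\right) + 75 = 75 + a \left(6 + a\right)$)
$\frac{1}{A{\left(33 \cdot 0,-134 \right)} + 9446} = \frac{1}{\left(75 - 134 \left(6 - 134\right)\right) + 9446} = \frac{1}{\left(75 - -17152\right) + 9446} = \frac{1}{\left(75 + 17152\right) + 9446} = \frac{1}{17227 + 9446} = \frac{1}{26673}$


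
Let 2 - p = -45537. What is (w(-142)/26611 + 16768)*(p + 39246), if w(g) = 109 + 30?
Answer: 37832202016795/26611 ≈ 1.4217e+9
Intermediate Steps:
p = 45539 (p = 2 - 1*(-45537) = 2 + 45537 = 45539)
w(g) = 139
(w(-142)/26611 + 16768)*(p + 39246) = (139/26611 + 16768)*(45539 + 39246) = (139*(1/26611) + 16768)*84785 = (139/26611 + 16768)*84785 = (446213387/26611)*84785 = 37832202016795/26611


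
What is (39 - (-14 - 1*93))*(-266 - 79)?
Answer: -50370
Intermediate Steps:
(39 - (-14 - 1*93))*(-266 - 79) = (39 - (-14 - 93))*(-345) = (39 - 1*(-107))*(-345) = (39 + 107)*(-345) = 146*(-345) = -50370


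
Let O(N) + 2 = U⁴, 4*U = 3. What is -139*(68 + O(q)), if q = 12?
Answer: -2359803/256 ≈ -9218.0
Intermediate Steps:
U = ¾ (U = (¼)*3 = ¾ ≈ 0.75000)
O(N) = -431/256 (O(N) = -2 + (¾)⁴ = -2 + 81/256 = -431/256)
-139*(68 + O(q)) = -139*(68 - 431/256) = -139*16977/256 = -2359803/256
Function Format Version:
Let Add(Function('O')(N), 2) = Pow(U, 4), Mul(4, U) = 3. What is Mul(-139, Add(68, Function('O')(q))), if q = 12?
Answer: Rational(-2359803, 256) ≈ -9218.0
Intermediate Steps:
U = Rational(3, 4) (U = Mul(Rational(1, 4), 3) = Rational(3, 4) ≈ 0.75000)
Function('O')(N) = Rational(-431, 256) (Function('O')(N) = Add(-2, Pow(Rational(3, 4), 4)) = Add(-2, Rational(81, 256)) = Rational(-431, 256))
Mul(-139, Add(68, Function('O')(q))) = Mul(-139, Add(68, Rational(-431, 256))) = Mul(-139, Rational(16977, 256)) = Rational(-2359803, 256)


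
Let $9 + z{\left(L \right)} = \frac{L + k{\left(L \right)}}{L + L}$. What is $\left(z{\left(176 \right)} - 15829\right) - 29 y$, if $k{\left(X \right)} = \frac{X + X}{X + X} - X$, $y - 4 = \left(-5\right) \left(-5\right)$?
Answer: $- \frac{5871007}{352} \approx -16679.0$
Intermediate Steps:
$y = 29$ ($y = 4 - -25 = 4 + 25 = 29$)
$k{\left(X \right)} = 1 - X$ ($k{\left(X \right)} = \frac{2 X}{2 X} - X = 2 X \frac{1}{2 X} - X = 1 - X$)
$z{\left(L \right)} = -9 + \frac{1}{2 L}$ ($z{\left(L \right)} = -9 + \frac{L - \left(-1 + L\right)}{L + L} = -9 + 1 \frac{1}{2 L} = -9 + \frac{1}{2 L}$)
$\left(z{\left(176 \right)} - 15829\right) - 29 y = \left(\left(-9 + \frac{1}{2 \cdot 176}\right) - 15829\right) - 841 = \left(\left(-9 + \frac{1}{2} \cdot \frac{1}{176}\right) - 15829\right) - 841 = \left(\left(-9 + \frac{1}{352}\right) - 15829\right) - 841 = \left(- \frac{3167}{352} - 15829\right) - 841 = - \frac{5574975}{352} - 841 = - \frac{5871007}{352}$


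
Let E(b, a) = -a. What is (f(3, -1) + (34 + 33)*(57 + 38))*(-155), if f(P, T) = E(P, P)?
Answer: -986110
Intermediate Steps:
f(P, T) = -P
(f(3, -1) + (34 + 33)*(57 + 38))*(-155) = (-1*3 + (34 + 33)*(57 + 38))*(-155) = (-3 + 67*95)*(-155) = (-3 + 6365)*(-155) = 6362*(-155) = -986110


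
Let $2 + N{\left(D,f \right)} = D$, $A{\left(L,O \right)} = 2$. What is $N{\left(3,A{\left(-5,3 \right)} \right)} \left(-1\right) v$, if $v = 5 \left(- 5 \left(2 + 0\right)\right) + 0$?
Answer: $50$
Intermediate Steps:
$v = -50$ ($v = 5 \left(\left(-5\right) 2\right) + 0 = 5 \left(-10\right) + 0 = -50 + 0 = -50$)
$N{\left(D,f \right)} = -2 + D$
$N{\left(3,A{\left(-5,3 \right)} \right)} \left(-1\right) v = \left(-2 + 3\right) \left(-1\right) \left(-50\right) = 1 \left(-1\right) \left(-50\right) = \left(-1\right) \left(-50\right) = 50$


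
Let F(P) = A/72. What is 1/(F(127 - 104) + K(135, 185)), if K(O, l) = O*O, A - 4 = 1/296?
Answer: 7104/129470795 ≈ 5.4870e-5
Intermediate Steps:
A = 1185/296 (A = 4 + 1/296 = 1185/296 ≈ 4.0034)
K(O, l) = O**2
F(P) = 395/7104 (F(P) = (1185/296)/72 = (1185/296)*(1/72) = 395/7104)
1/(F(127 - 104) + K(135, 185)) = 1/(395/7104 + 135**2) = 1/(395/7104 + 18225) = 1/(129470795/7104) = 7104/129470795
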